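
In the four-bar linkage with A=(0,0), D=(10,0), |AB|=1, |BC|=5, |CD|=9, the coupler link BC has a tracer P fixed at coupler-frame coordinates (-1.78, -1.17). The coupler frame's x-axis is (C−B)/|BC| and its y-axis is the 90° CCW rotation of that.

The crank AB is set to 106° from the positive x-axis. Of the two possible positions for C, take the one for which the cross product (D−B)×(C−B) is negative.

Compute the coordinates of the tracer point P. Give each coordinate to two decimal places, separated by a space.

A=(0,0), D=(10.00,0)
B = A + 1.00·(cos106°, sin106°) = (-0.2756, 0.9613)
|BD| = 10.3205
circle(B,5.00) ∩ circle(D,9.00): a=2.4472, h=4.3602
  candidates: C₊=(2.5670,5.0746) cross=44.999; C₋=(1.7548,-3.6079) cross=-44.999
  mode - wants cross < 0 → take C=(1.7548,-3.6079) (cross=-44.999)
ex = (C−B)/|BC| = (0.4061,-0.9138); ey = (0.9138,0.4061)
P = B + -1.78·ex + -1.17·ey = (-2.0677,2.1128)

-2.07 2.11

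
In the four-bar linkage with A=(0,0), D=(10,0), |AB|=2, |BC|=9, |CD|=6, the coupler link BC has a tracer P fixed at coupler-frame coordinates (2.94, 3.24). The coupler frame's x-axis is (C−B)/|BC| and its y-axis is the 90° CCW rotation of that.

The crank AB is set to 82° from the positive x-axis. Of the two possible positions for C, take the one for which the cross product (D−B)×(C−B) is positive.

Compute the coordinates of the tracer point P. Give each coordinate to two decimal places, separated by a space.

1.57 6.16

A=(0,0), D=(10.00,0)
B = A + 2.00·(cos82°, sin82°) = (0.2783, 1.9805)
|BD| = 9.9213
circle(B,9.00) ∩ circle(D,6.00): a=7.2285, h=5.3618
  candidates: C₊=(8.4317,5.7914) cross=53.196; C₋=(6.2910,-4.7163) cross=-53.196
  mode + wants cross > 0 → take C=(8.4317,5.7914) (cross=53.196)
ex = (C−B)/|BC| = (0.9059,0.4234); ey = (-0.4234,0.9059)
P = B + 2.94·ex + 3.24·ey = (1.5699,6.1606)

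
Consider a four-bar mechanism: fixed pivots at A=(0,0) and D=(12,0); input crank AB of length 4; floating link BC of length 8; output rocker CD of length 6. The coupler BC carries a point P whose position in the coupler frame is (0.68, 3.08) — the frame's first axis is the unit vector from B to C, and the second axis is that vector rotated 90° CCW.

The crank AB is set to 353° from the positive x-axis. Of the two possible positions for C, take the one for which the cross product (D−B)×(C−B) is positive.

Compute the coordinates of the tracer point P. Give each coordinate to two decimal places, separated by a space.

2.16 2.10

A=(0,0), D=(12.00,0)
B = A + 4.00·(cos353°, sin353°) = (3.9702, -0.4875)
|BD| = 8.0446
circle(B,8.00) ∩ circle(D,6.00): a=5.7626, h=5.5491
  candidates: C₊=(9.3859,5.4006) cross=44.640; C₋=(10.0585,-5.6772) cross=-44.640
  mode + wants cross > 0 → take C=(9.3859,5.4006) (cross=44.640)
ex = (C−B)/|BC| = (0.6770,0.7360); ey = (-0.7360,0.6770)
P = B + 0.68·ex + 3.08·ey = (2.1636,2.0981)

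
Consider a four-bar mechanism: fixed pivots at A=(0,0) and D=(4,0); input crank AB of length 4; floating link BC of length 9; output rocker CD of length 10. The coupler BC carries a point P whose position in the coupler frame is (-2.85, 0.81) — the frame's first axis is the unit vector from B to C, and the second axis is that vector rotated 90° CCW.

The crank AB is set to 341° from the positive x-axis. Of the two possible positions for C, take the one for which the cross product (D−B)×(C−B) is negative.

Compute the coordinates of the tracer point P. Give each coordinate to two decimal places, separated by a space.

2.86 1.51

A=(0,0), D=(4.00,0)
B = A + 4.00·(cos341°, sin341°) = (3.7821, -1.3023)
|BD| = 1.3204
circle(B,9.00) ∩ circle(D,10.00): a=-6.5347, h=6.1885
  candidates: C₊=(-3.4001,-6.7260) cross=8.171; C₋=(8.8072,-8.7688) cross=-8.171
  mode - wants cross < 0 → take C=(8.8072,-8.7688) (cross=-8.171)
ex = (C−B)/|BC| = (0.5583,-0.8296); ey = (0.8296,0.5583)
P = B + -2.85·ex + 0.81·ey = (2.8628,1.5144)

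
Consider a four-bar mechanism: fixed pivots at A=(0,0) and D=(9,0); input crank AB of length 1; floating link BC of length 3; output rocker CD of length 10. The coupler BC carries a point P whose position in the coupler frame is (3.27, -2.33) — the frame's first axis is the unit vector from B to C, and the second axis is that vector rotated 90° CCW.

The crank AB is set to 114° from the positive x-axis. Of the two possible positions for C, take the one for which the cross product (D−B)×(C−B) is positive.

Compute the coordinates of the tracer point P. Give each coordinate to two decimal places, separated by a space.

2.14 4.02

A=(0,0), D=(9.00,0)
B = A + 1.00·(cos114°, sin114°) = (-0.4067, 0.9135)
|BD| = 9.4510
circle(B,3.00) ∩ circle(D,10.00): a=-0.0888, h=2.9987
  candidates: C₊=(-0.2053,3.9068) cross=28.341; C₋=(-0.7850,-2.0625) cross=-28.341
  mode + wants cross > 0 → take C=(-0.2053,3.9068) (cross=28.341)
ex = (C−B)/|BC| = (0.0672,0.9977); ey = (-0.9977,0.0672)
P = B + 3.27·ex + -2.33·ey = (2.1376,4.0197)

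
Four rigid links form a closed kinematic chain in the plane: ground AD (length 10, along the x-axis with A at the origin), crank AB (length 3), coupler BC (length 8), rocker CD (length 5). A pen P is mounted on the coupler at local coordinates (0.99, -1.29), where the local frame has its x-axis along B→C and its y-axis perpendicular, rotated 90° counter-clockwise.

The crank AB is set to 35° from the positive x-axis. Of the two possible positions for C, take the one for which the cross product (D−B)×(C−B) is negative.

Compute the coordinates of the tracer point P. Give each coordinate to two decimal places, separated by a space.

2.11 0.13

A=(0,0), D=(10.00,0)
B = A + 3.00·(cos35°, sin35°) = (2.4575, 1.7207)
|BD| = 7.7363
circle(B,8.00) ∩ circle(D,5.00): a=6.3887, h=4.8150
  candidates: C₊=(9.7571,4.9941) cross=37.250; C₋=(7.6152,-4.3946) cross=-37.250
  mode - wants cross < 0 → take C=(7.6152,-4.3946) (cross=-37.250)
ex = (C−B)/|BC| = (0.6447,-0.7644); ey = (0.7644,0.6447)
P = B + 0.99·ex + -1.29·ey = (2.1096,0.1323)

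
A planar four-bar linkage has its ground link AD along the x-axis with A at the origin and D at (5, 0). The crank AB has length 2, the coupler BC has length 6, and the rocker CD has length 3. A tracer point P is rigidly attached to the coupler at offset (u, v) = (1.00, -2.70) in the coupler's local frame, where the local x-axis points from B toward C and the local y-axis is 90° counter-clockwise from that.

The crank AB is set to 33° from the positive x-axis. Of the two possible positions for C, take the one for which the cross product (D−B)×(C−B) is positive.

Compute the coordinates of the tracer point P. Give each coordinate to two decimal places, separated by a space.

2.80 -1.56

A=(0,0), D=(5.00,0)
B = A + 2.00·(cos33°, sin33°) = (1.6773, 1.0893)
|BD| = 3.4967
circle(B,6.00) ∩ circle(D,3.00): a=5.6092, h=2.1301
  candidates: C₊=(7.6710,1.3660) cross=7.448; C₋=(6.3438,-2.6822) cross=-7.448
  mode + wants cross > 0 → take C=(7.6710,1.3660) (cross=7.448)
ex = (C−B)/|BC| = (0.9989,0.0461); ey = (-0.0461,0.9989)
P = B + 1.00·ex + -2.70·ey = (2.8008,-1.5617)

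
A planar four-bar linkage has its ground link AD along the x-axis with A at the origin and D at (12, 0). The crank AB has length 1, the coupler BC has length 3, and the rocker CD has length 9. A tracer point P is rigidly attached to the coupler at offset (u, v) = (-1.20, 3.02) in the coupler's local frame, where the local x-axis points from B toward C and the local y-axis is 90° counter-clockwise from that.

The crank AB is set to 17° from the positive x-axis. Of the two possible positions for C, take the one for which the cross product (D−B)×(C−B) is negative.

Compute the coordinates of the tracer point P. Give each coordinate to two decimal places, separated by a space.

A=(0,0), D=(12.00,0)
B = A + 1.00·(cos17°, sin17°) = (0.9563, 0.2924)
|BD| = 11.0476
circle(B,3.00) ∩ circle(D,9.00): a=2.2651, h=1.9670
  candidates: C₊=(3.2727,2.1987) cross=21.731; C₋=(3.1686,-1.7339) cross=-21.731
  mode - wants cross < 0 → take C=(3.1686,-1.7339) (cross=-21.731)
ex = (C−B)/|BC| = (0.7374,-0.6754); ey = (0.6754,0.7374)
P = B + -1.20·ex + 3.02·ey = (2.1112,3.3299)

2.11 3.33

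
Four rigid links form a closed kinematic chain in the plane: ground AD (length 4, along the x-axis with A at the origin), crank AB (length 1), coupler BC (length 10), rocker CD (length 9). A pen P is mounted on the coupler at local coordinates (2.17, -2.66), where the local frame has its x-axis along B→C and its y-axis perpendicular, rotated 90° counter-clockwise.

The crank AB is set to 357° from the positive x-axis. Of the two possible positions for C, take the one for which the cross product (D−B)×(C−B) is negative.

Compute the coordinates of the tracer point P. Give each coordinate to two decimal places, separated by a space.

-0.29 -3.24

A=(0,0), D=(4.00,0)
B = A + 1.00·(cos357°, sin357°) = (0.9986, -0.0523)
|BD| = 3.0018
circle(B,10.00) ∩ circle(D,9.00): a=4.6657, h=8.8449
  candidates: C₊=(5.5094,8.8725) cross=26.551; C₋=(5.8178,-8.8145) cross=-26.551
  mode - wants cross < 0 → take C=(5.8178,-8.8145) (cross=-26.551)
ex = (C−B)/|BC| = (0.4819,-0.8762); ey = (0.8762,0.4819)
P = B + 2.17·ex + -2.66·ey = (-0.2864,-3.2356)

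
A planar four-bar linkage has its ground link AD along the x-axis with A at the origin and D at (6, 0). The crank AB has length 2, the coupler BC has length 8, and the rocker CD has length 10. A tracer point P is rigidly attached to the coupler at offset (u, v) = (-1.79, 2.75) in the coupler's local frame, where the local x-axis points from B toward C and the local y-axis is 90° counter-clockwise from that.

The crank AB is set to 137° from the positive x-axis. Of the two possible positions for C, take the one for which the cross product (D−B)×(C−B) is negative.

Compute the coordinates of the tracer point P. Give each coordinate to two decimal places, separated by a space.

A=(0,0), D=(6.00,0)
B = A + 2.00·(cos137°, sin137°) = (-1.4627, 1.3640)
|BD| = 7.5863
circle(B,8.00) ∩ circle(D,10.00): a=1.4205, h=7.8729
  candidates: C₊=(1.3501,8.8532) cross=59.726; C₋=(-1.4809,-6.6360) cross=-59.726
  mode - wants cross < 0 → take C=(-1.4809,-6.6360) (cross=-59.726)
ex = (C−B)/|BC| = (-0.0023,-1.0000); ey = (1.0000,-0.0023)
P = B + -1.79·ex + 2.75·ey = (1.2914,3.1477)

1.29 3.15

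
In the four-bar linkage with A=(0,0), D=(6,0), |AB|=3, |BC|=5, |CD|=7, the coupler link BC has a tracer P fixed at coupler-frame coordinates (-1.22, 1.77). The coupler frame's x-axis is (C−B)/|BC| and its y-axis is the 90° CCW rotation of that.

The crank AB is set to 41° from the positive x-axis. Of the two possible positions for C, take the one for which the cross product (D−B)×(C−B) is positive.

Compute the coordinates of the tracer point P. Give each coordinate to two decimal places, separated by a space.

0.19 1.40

A=(0,0), D=(6.00,0)
B = A + 3.00·(cos41°, sin41°) = (2.2641, 1.9682)
|BD| = 4.2226
circle(B,5.00) ∩ circle(D,7.00): a=-0.7305, h=4.9463
  candidates: C₊=(3.9233,6.6849) cross=20.886; C₋=(-0.6877,-2.0675) cross=-20.886
  mode + wants cross > 0 → take C=(3.9233,6.6849) (cross=20.886)
ex = (C−B)/|BC| = (0.3318,0.9433); ey = (-0.9433,0.3318)
P = B + -1.22·ex + 1.77·ey = (0.1896,1.4047)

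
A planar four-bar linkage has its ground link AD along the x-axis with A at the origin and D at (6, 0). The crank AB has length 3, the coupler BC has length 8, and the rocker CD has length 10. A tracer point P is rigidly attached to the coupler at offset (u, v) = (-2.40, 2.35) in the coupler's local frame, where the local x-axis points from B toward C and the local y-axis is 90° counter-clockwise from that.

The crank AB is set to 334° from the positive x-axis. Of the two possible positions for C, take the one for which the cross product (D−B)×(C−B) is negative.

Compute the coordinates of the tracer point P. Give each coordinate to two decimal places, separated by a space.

A=(0,0), D=(6.00,0)
B = A + 3.00·(cos334°, sin334°) = (2.6964, -1.3151)
|BD| = 3.5558
circle(B,8.00) ∩ circle(D,10.00): a=-3.2843, h=7.2947
  candidates: C₊=(-3.0530,4.2476) cross=25.938; C₋=(2.3429,-9.3073) cross=-25.938
  mode - wants cross < 0 → take C=(2.3429,-9.3073) (cross=-25.938)
ex = (C−B)/|BC| = (-0.0442,-0.9990); ey = (0.9990,-0.0442)
P = B + -2.40·ex + 2.35·ey = (5.1501,0.9787)

5.15 0.98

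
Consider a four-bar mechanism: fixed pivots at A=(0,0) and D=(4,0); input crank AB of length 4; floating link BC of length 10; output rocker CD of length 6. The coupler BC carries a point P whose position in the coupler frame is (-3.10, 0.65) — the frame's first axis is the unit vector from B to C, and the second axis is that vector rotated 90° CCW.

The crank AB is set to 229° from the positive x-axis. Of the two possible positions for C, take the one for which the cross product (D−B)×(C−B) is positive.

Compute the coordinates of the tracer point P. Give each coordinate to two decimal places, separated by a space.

-4.69 -5.42

A=(0,0), D=(4.00,0)
B = A + 4.00·(cos229°, sin229°) = (-2.6242, -3.0188)
|BD| = 7.2797
circle(B,10.00) ∩ circle(D,6.00): a=8.0356, h=5.9522
  candidates: C₊=(2.2195,5.7297) cross=43.330; C₋=(7.1562,-5.1028) cross=-43.330
  mode + wants cross > 0 → take C=(2.2195,5.7297) (cross=43.330)
ex = (C−B)/|BC| = (0.4844,0.8749); ey = (-0.8749,0.4844)
P = B + -3.10·ex + 0.65·ey = (-4.6945,-5.4161)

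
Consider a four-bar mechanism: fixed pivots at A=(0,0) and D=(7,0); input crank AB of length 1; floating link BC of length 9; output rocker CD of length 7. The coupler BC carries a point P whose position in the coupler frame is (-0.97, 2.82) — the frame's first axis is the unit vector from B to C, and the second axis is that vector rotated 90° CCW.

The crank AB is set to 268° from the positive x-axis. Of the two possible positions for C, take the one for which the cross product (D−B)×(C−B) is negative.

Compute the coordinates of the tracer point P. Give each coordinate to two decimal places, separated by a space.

1.12 1.75

A=(0,0), D=(7.00,0)
B = A + 1.00·(cos268°, sin268°) = (-0.0349, -0.9994)
|BD| = 7.1055
circle(B,9.00) ∩ circle(D,7.00): a=5.8045, h=6.8780
  candidates: C₊=(4.7445,6.6267) cross=48.872; C₋=(6.6793,-6.9927) cross=-48.872
  mode - wants cross < 0 → take C=(6.6793,-6.9927) (cross=-48.872)
ex = (C−B)/|BC| = (0.7460,-0.6659); ey = (0.6659,0.7460)
P = B + -0.97·ex + 2.82·ey = (1.1193,1.7503)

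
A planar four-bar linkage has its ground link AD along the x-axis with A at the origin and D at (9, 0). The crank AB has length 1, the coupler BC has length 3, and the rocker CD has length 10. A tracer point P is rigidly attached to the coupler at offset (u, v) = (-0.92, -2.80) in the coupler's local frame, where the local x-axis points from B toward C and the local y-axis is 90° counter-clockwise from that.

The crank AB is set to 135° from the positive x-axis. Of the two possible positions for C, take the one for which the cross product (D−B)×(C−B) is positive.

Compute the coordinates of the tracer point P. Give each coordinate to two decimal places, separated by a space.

A=(0,0), D=(9.00,0)
B = A + 1.00·(cos135°, sin135°) = (-0.7071, 0.7071)
|BD| = 9.7328
circle(B,3.00) ∩ circle(D,10.00): a=0.1915, h=2.9939
  candidates: C₊=(-0.2986,3.6792) cross=29.139; C₋=(-0.7336,-2.2928) cross=-29.139
  mode + wants cross > 0 → take C=(-0.2986,3.6792) (cross=29.139)
ex = (C−B)/|BC| = (0.1362,0.9907); ey = (-0.9907,0.1362)
P = B + -0.92·ex + -2.80·ey = (1.9415,-0.5856)

1.94 -0.59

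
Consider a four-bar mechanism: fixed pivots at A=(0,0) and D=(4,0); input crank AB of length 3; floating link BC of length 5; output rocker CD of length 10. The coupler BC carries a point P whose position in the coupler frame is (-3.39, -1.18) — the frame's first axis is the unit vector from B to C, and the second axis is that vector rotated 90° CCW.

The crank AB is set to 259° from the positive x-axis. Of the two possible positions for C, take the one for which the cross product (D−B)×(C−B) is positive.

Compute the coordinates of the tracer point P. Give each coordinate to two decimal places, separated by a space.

2.83 -1.80

A=(0,0), D=(4.00,0)
B = A + 3.00·(cos259°, sin259°) = (-0.5724, -2.9449)
|BD| = 5.4387
circle(B,5.00) ∩ circle(D,10.00): a=-4.1757, h=2.7502
  candidates: C₊=(-5.5722,-2.8937) cross=14.958; C₋=(-2.5939,-7.5180) cross=-14.958
  mode + wants cross > 0 → take C=(-5.5722,-2.8937) (cross=14.958)
ex = (C−B)/|BC| = (-0.9999,0.0102); ey = (-0.0102,-0.9999)
P = B + -3.39·ex + -1.18·ey = (2.8295,-1.7996)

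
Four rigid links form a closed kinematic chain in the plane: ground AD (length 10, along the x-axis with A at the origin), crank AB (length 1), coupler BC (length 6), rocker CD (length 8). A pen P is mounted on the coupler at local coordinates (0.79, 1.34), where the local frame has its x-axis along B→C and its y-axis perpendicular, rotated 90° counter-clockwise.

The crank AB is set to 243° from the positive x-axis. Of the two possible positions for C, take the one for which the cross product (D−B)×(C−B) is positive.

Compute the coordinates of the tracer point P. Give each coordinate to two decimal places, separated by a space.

A=(0,0), D=(10.00,0)
B = A + 1.00·(cos243°, sin243°) = (-0.4540, -0.8910)
|BD| = 10.4919
circle(B,6.00) ∩ circle(D,8.00): a=3.9116, h=4.5497
  candidates: C₊=(3.0571,3.9744) cross=47.735; C₋=(3.8298,-5.0921) cross=-47.735
  mode + wants cross > 0 → take C=(3.0571,3.9744) (cross=47.735)
ex = (C−B)/|BC| = (0.5852,0.8109); ey = (-0.8109,0.5852)
P = B + 0.79·ex + 1.34·ey = (-1.0783,0.5337)

-1.08 0.53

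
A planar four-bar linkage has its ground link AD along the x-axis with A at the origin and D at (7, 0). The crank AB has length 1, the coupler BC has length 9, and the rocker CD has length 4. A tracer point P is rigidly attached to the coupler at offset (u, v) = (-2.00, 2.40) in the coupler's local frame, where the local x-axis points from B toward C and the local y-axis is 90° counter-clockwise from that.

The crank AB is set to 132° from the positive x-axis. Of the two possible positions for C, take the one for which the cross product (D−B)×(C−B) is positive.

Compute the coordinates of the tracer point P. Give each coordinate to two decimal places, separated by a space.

A=(0,0), D=(7.00,0)
B = A + 1.00·(cos132°, sin132°) = (-0.6691, 0.7431)
|BD| = 7.7051
circle(B,9.00) ∩ circle(D,4.00): a=8.0705, h=3.9833
  candidates: C₊=(7.7480,3.9294) cross=30.691; C₋=(6.9796,-3.9999) cross=-30.691
  mode + wants cross > 0 → take C=(7.7480,3.9294) (cross=30.691)
ex = (C−B)/|BC| = (0.9352,0.3540); ey = (-0.3540,0.9352)
P = B + -2.00·ex + 2.40·ey = (-3.3893,2.2796)

-3.39 2.28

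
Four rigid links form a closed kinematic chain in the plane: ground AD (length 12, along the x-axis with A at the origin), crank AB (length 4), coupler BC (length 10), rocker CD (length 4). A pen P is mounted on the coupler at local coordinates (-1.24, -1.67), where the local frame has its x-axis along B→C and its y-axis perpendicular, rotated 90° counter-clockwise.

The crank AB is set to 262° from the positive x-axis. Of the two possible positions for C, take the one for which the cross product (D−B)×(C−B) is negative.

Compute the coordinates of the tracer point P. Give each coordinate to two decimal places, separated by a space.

A=(0,0), D=(12.00,0)
B = A + 4.00·(cos262°, sin262°) = (-0.5567, -3.9611)
|BD| = 13.1666
circle(B,10.00) ∩ circle(D,4.00): a=9.7732, h=2.1177
  candidates: C₊=(8.1267,0.9987) cross=27.883; C₋=(9.4008,-3.0405) cross=-27.883
  mode - wants cross < 0 → take C=(9.4008,-3.0405) (cross=-27.883)
ex = (C−B)/|BC| = (0.9958,0.0921); ey = (-0.0921,0.9958)
P = B + -1.24·ex + -1.67·ey = (-1.6377,-5.7381)

-1.64 -5.74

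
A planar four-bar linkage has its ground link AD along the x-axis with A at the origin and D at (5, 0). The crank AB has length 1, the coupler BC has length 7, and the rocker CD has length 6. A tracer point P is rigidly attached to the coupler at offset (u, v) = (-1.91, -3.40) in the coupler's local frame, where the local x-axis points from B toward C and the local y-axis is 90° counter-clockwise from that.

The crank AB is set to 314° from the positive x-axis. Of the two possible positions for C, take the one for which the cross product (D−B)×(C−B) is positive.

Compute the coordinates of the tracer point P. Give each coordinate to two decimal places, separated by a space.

A=(0,0), D=(5.00,0)
B = A + 1.00·(cos314°, sin314°) = (0.6947, -0.7193)
|BD| = 4.3650
circle(B,7.00) ∩ circle(D,6.00): a=3.6716, h=5.9598
  candidates: C₊=(3.3339,5.7640) cross=26.015; C₋=(5.2982,-5.9926) cross=-26.015
  mode + wants cross > 0 → take C=(3.3339,5.7640) (cross=26.015)
ex = (C−B)/|BC| = (0.3770,0.9262); ey = (-0.9262,0.3770)
P = B + -1.91·ex + -3.40·ey = (3.1236,-3.7703)

3.12 -3.77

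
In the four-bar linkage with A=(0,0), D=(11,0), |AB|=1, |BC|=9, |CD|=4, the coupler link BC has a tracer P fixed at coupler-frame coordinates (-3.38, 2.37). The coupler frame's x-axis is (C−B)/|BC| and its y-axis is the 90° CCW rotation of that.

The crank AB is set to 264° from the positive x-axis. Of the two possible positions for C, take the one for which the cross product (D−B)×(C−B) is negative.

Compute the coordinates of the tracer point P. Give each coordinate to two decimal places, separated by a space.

-2.80 2.14

A=(0,0), D=(11.00,0)
B = A + 1.00·(cos264°, sin264°) = (-0.1045, -0.9945)
|BD| = 11.1490
circle(B,9.00) ∩ circle(D,4.00): a=8.4896, h=2.9879
  candidates: C₊=(8.0847,2.7387) cross=33.312; C₋=(8.6177,-3.2132) cross=-33.312
  mode - wants cross < 0 → take C=(8.6177,-3.2132) (cross=-33.312)
ex = (C−B)/|BC| = (0.9691,-0.2465); ey = (0.2465,0.9691)
P = B + -3.38·ex + 2.37·ey = (-2.7960,2.1356)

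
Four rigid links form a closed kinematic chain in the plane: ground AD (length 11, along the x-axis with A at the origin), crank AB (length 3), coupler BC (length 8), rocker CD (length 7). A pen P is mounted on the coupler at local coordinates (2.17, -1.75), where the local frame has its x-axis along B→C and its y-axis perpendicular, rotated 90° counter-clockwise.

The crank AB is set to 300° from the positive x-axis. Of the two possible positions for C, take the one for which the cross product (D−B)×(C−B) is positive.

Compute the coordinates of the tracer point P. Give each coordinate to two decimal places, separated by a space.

A=(0,0), D=(11.00,0)
B = A + 3.00·(cos300°, sin300°) = (1.5000, -2.5981)
|BD| = 9.8489
circle(B,8.00) ∩ circle(D,7.00): a=5.6859, h=5.6276
  candidates: C₊=(5.5000,4.3301) cross=55.426; C₋=(8.4691,-6.5264) cross=-55.426
  mode + wants cross > 0 → take C=(5.5000,4.3301) (cross=55.426)
ex = (C−B)/|BC| = (0.5000,0.8660); ey = (-0.8660,0.5000)
P = B + 2.17·ex + -1.75·ey = (4.1005,-1.5938)

4.10 -1.59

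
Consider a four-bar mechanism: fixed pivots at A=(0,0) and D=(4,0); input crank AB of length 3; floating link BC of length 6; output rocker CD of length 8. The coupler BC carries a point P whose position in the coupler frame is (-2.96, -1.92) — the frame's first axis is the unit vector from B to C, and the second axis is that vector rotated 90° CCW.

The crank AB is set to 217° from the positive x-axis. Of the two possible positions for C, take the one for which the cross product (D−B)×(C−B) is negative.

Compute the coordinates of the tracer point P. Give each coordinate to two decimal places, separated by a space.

A=(0,0), D=(4.00,0)
B = A + 3.00·(cos217°, sin217°) = (-2.3959, -1.8054)
|BD| = 6.6458
circle(B,6.00) ∩ circle(D,8.00): a=1.2163, h=5.8754
  candidates: C₊=(-2.8215,4.1794) cross=39.047; C₋=(0.3708,-7.1295) cross=-39.047
  mode - wants cross < 0 → take C=(0.3708,-7.1295) (cross=-39.047)
ex = (C−B)/|BC| = (0.4611,-0.8873); ey = (0.8873,0.4611)
P = B + -2.96·ex + -1.92·ey = (-5.4645,-0.0643)

-5.46 -0.06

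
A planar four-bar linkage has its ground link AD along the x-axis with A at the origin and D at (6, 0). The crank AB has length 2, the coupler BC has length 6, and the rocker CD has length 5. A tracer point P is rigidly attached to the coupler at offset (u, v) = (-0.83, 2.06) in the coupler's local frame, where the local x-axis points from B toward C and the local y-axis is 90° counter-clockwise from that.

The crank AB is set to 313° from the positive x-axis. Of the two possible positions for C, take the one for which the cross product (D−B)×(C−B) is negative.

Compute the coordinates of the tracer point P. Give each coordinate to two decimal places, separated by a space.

A=(0,0), D=(6.00,0)
B = A + 2.00·(cos313°, sin313°) = (1.3640, -1.4627)
|BD| = 4.8613
circle(B,6.00) ∩ circle(D,5.00): a=3.5620, h=4.8282
  candidates: C₊=(3.3082,4.2136) cross=23.471; C₋=(6.2137,-4.9954) cross=-23.471
  mode - wants cross < 0 → take C=(6.2137,-4.9954) (cross=-23.471)
ex = (C−B)/|BC| = (0.8083,-0.5888); ey = (0.5888,0.8083)
P = B + -0.83·ex + 2.06·ey = (1.9060,0.6911)

1.91 0.69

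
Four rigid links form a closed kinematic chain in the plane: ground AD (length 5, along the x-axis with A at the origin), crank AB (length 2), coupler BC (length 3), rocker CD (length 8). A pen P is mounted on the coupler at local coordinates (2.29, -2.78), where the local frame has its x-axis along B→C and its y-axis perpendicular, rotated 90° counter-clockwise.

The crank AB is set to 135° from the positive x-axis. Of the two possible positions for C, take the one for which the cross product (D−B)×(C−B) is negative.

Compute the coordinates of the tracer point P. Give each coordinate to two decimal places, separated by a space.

A=(0,0), D=(5.00,0)
B = A + 2.00·(cos135°, sin135°) = (-1.4142, 1.4142)
|BD| = 6.5683
circle(B,3.00) ∩ circle(D,8.00): a=-0.9027, h=2.8610
  candidates: C₊=(-1.6797,4.4024) cross=18.792; C₋=(-2.9117,-1.1853) cross=-18.792
  mode - wants cross < 0 → take C=(-2.9117,-1.1853) (cross=-18.792)
ex = (C−B)/|BC| = (-0.4992,-0.8665); ey = (0.8665,-0.4992)
P = B + 2.29·ex + -2.78·ey = (-4.9662,0.8176)

-4.97 0.82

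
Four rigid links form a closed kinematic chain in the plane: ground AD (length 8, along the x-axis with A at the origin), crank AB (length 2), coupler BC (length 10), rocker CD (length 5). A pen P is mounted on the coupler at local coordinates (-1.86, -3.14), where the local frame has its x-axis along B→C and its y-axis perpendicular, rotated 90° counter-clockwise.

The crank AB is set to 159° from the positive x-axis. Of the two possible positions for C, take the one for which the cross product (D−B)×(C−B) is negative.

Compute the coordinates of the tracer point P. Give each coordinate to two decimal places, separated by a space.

-5.14 -0.89

A=(0,0), D=(8.00,0)
B = A + 2.00·(cos159°, sin159°) = (-1.8672, 0.7167)
|BD| = 9.8932
circle(B,10.00) ∩ circle(D,5.00): a=8.7371, h=4.8645
  candidates: C₊=(7.1994,4.9355) cross=48.125; C₋=(6.4945,-4.7680) cross=-48.125
  mode - wants cross < 0 → take C=(6.4945,-4.7680) (cross=-48.125)
ex = (C−B)/|BC| = (0.8362,-0.5485); ey = (0.5485,0.8362)
P = B + -1.86·ex + -3.14·ey = (-5.1446,-0.8887)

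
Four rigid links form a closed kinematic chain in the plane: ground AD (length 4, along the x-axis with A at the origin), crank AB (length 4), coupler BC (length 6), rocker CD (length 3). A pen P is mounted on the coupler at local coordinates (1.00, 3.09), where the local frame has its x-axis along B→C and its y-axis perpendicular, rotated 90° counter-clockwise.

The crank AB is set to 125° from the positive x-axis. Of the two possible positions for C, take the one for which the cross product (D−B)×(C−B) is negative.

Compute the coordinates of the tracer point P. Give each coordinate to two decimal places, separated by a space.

A=(0,0), D=(4.00,0)
B = A + 4.00·(cos125°, sin125°) = (-2.2943, 3.2766)
|BD| = 7.0961
circle(B,6.00) ∩ circle(D,3.00): a=5.4505, h=2.5084
  candidates: C₊=(3.6986,2.9848) cross=17.800; C₋=(1.3821,-1.4651) cross=-17.800
  mode - wants cross < 0 → take C=(1.3821,-1.4651) (cross=-17.800)
ex = (C−B)/|BC| = (0.6127,-0.7903); ey = (0.7903,0.6127)
P = B + 1.00·ex + 3.09·ey = (0.7604,4.3797)

0.76 4.38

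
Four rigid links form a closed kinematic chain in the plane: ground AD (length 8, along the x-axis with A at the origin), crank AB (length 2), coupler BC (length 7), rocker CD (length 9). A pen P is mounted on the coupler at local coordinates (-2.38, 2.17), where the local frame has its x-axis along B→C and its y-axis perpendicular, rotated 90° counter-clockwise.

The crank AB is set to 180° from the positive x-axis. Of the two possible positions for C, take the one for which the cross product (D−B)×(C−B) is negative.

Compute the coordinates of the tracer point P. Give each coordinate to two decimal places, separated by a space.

A=(0,0), D=(8.00,0)
B = A + 2.00·(cos180°, sin180°) = (-2.0000, 0.0000)
|BD| = 10.0000
circle(B,7.00) ∩ circle(D,9.00): a=3.4000, h=6.1188
  candidates: C₊=(1.4000,6.1188) cross=61.188; C₋=(1.4000,-6.1188) cross=-61.188
  mode - wants cross < 0 → take C=(1.4000,-6.1188) (cross=-61.188)
ex = (C−B)/|BC| = (0.4857,-0.8741); ey = (0.8741,0.4857)
P = B + -2.38·ex + 2.17·ey = (-1.2592,3.1344)

-1.26 3.13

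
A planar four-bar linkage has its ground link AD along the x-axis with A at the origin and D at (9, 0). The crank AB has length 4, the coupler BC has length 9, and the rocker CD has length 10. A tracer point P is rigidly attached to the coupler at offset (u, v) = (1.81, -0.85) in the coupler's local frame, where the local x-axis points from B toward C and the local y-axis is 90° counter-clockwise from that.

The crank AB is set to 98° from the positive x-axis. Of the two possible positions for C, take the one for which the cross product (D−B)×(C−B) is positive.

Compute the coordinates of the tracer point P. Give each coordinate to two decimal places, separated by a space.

A=(0,0), D=(9.00,0)
B = A + 4.00·(cos98°, sin98°) = (-0.5567, 3.9611)
|BD| = 10.3451
circle(B,9.00) ∩ circle(D,10.00): a=4.2542, h=7.9311
  candidates: C₊=(6.4101,9.6588) cross=82.047; C₋=(0.3366,-4.9945) cross=-82.047
  mode + wants cross > 0 → take C=(6.4101,9.6588) (cross=82.047)
ex = (C−B)/|BC| = (0.7741,0.6331); ey = (-0.6331,0.7741)
P = B + 1.81·ex + -0.85·ey = (1.3825,4.4490)

1.38 4.45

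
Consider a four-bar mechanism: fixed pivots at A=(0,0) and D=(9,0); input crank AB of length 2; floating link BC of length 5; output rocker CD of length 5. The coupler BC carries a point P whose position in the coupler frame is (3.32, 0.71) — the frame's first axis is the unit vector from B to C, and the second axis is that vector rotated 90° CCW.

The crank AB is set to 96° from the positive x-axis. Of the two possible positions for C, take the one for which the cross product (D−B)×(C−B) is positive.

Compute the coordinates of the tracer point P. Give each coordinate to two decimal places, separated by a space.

A=(0,0), D=(9.00,0)
B = A + 2.00·(cos96°, sin96°) = (-0.2091, 1.9890)
|BD| = 9.4214
circle(B,5.00) ∩ circle(D,5.00): a=4.7107, h=1.6761
  candidates: C₊=(4.7493,2.6328) cross=15.791; C₋=(4.0416,-0.6438) cross=-15.791
  mode + wants cross > 0 → take C=(4.7493,2.6328) (cross=15.791)
ex = (C−B)/|BC| = (0.9917,0.1288); ey = (-0.1288,0.9917)
P = B + 3.32·ex + 0.71·ey = (2.9919,3.1206)

2.99 3.12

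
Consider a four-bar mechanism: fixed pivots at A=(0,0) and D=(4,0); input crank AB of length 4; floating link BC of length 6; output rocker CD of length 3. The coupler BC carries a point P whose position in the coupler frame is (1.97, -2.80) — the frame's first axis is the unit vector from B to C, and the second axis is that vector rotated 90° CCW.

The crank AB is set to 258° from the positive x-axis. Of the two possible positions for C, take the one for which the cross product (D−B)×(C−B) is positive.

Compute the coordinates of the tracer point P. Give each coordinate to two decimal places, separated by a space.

2.51 -3.17

A=(0,0), D=(4.00,0)
B = A + 4.00·(cos258°, sin258°) = (-0.8316, -3.9126)
|BD| = 6.2172
circle(B,6.00) ∩ circle(D,3.00): a=5.2800, h=2.8499
  candidates: C₊=(1.4782,1.6250) cross=17.718; C₋=(5.0652,-2.8045) cross=-17.718
  mode + wants cross > 0 → take C=(1.4782,1.6250) (cross=17.718)
ex = (C−B)/|BC| = (0.3850,0.9229); ey = (-0.9229,0.3850)
P = B + 1.97·ex + -2.80·ey = (2.5109,-3.1724)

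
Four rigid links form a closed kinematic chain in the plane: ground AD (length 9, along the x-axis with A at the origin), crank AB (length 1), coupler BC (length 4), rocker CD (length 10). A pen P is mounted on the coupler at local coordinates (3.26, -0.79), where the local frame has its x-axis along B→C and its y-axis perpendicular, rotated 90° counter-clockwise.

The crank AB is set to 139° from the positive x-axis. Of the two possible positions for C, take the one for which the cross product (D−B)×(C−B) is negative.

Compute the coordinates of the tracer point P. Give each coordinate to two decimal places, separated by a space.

A=(0,0), D=(9.00,0)
B = A + 1.00·(cos139°, sin139°) = (-0.7547, 0.6561)
|BD| = 9.7767
circle(B,4.00) ∩ circle(D,10.00): a=0.5925, h=3.9559
  candidates: C₊=(0.1019,4.5633) cross=38.676; C₋=(-0.4290,-3.3307) cross=-38.676
  mode - wants cross < 0 → take C=(-0.4290,-3.3307) (cross=-38.676)
ex = (C−B)/|BC| = (0.0814,-0.9967); ey = (0.9967,0.0814)
P = B + 3.26·ex + -0.79·ey = (-1.2767,-2.6574)

-1.28 -2.66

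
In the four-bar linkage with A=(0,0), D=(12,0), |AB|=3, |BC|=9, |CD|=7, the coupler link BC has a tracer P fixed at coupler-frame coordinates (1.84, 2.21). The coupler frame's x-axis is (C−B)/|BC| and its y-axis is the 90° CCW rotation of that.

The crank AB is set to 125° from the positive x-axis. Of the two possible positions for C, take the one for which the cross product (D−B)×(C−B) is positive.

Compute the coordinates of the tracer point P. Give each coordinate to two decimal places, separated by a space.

A=(0,0), D=(12.00,0)
B = A + 3.00·(cos125°, sin125°) = (-1.7207, 2.4575)
|BD| = 13.9391
circle(B,9.00) ∩ circle(D,7.00): a=8.1174, h=3.8869
  candidates: C₊=(6.9548,4.8524) cross=54.180; C₋=(5.5842,-2.7997) cross=-54.180
  mode + wants cross > 0 → take C=(6.9548,4.8524) (cross=54.180)
ex = (C−B)/|BC| = (0.9639,0.2661); ey = (-0.2661,0.9639)
P = B + 1.84·ex + 2.21·ey = (-0.5352,5.0774)

-0.54 5.08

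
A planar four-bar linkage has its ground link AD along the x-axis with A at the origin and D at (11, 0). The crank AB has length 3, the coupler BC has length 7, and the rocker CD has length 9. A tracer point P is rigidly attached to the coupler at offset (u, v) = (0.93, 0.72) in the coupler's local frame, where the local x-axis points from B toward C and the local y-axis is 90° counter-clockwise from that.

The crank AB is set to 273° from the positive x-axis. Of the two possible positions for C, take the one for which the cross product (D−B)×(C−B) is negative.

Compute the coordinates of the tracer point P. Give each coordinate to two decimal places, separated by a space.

1.33 -2.99

A=(0,0), D=(11.00,0)
B = A + 3.00·(cos273°, sin273°) = (0.1570, -2.9959)
|BD| = 11.2493
circle(B,7.00) ∩ circle(D,9.00): a=4.2023, h=5.5983
  candidates: C₊=(2.7166,3.5193) cross=62.976; C₋=(5.6985,-7.2728) cross=-62.976
  mode - wants cross < 0 → take C=(5.6985,-7.2728) (cross=-62.976)
ex = (C−B)/|BC| = (0.7916,-0.6110); ey = (0.6110,0.7916)
P = B + 0.93·ex + 0.72·ey = (1.3331,-2.9941)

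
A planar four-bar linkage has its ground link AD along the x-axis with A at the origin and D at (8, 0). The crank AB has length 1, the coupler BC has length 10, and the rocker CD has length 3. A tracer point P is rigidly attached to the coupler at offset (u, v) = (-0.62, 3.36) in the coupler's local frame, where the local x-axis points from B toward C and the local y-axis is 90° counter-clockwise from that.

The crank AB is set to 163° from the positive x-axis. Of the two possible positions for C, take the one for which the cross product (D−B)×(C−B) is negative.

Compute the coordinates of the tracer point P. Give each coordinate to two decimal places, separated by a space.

-0.45 3.67

A=(0,0), D=(8.00,0)
B = A + 1.00·(cos163°, sin163°) = (-0.9563, 0.2924)
|BD| = 8.9611
circle(B,10.00) ∩ circle(D,3.00): a=9.5581, h=2.9400
  candidates: C₊=(8.6926,2.9190) cross=26.346; C₋=(8.5007,-2.9579) cross=-26.346
  mode - wants cross < 0 → take C=(8.5007,-2.9579) (cross=-26.346)
ex = (C−B)/|BC| = (0.9457,-0.3250); ey = (0.3250,0.9457)
P = B + -0.62·ex + 3.36·ey = (-0.4505,3.6715)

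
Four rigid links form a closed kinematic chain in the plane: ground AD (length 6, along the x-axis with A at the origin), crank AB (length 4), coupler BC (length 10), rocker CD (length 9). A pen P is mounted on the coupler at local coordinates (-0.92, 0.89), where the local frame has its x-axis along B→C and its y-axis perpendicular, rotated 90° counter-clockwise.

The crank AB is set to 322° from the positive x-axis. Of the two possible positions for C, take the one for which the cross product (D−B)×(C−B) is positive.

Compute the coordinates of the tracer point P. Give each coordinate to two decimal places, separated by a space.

2.52 -3.58

A=(0,0), D=(6.00,0)
B = A + 4.00·(cos322°, sin322°) = (3.1520, -2.4626)
|BD| = 3.7650
circle(B,10.00) ∩ circle(D,9.00): a=4.4057, h=8.9772
  candidates: C₊=(0.6128,7.2096) cross=33.799; C₋=(12.3565,-6.3715) cross=-33.799
  mode + wants cross > 0 → take C=(0.6128,7.2096) (cross=33.799)
ex = (C−B)/|BC| = (-0.2539,0.9672); ey = (-0.9672,-0.2539)
P = B + -0.92·ex + 0.89·ey = (2.5248,-3.5785)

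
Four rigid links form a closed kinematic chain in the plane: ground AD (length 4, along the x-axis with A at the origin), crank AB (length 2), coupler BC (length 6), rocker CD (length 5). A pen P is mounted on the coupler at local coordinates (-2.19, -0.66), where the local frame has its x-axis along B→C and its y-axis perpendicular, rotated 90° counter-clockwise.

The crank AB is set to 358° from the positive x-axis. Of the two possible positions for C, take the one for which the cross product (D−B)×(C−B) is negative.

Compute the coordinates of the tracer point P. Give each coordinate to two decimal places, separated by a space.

A=(0,0), D=(4.00,0)
B = A + 2.00·(cos358°, sin358°) = (1.9988, -0.0698)
|BD| = 2.0024
circle(B,6.00) ∩ circle(D,5.00): a=3.7479, h=4.6855
  candidates: C₊=(5.5811,4.7434) cross=9.382; C₋=(5.9077,-4.6218) cross=-9.382
  mode - wants cross < 0 → take C=(5.9077,-4.6218) (cross=-9.382)
ex = (C−B)/|BC| = (0.6515,-0.7587); ey = (0.7587,0.6515)
P = B + -2.19·ex + -0.66·ey = (0.0713,1.1617)

0.07 1.16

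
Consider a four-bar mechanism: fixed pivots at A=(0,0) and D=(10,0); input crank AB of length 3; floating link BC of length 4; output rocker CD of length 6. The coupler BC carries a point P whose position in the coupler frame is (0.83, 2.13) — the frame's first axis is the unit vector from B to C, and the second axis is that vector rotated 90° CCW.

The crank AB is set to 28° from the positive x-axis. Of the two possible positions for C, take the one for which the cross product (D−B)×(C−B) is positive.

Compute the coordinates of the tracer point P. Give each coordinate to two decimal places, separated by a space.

A=(0,0), D=(10.00,0)
B = A + 3.00·(cos28°, sin28°) = (2.6488, 1.4084)
|BD| = 7.4849
circle(B,4.00) ∩ circle(D,6.00): a=2.4064, h=3.1952
  candidates: C₊=(5.6135,4.0937) cross=23.916; C₋=(4.4110,-2.1825) cross=-23.916
  mode + wants cross > 0 → take C=(5.6135,4.0937) (cross=23.916)
ex = (C−B)/|BC| = (0.7412,0.6713); ey = (-0.6713,0.7412)
P = B + 0.83·ex + 2.13·ey = (1.8341,3.5443)

1.83 3.54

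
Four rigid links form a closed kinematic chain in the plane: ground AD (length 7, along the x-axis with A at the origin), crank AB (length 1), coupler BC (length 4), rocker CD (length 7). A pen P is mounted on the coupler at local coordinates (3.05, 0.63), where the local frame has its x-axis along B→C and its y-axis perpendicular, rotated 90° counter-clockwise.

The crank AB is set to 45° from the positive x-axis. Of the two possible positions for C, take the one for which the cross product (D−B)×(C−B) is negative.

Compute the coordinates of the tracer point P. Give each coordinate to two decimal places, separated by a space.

A=(0,0), D=(7.00,0)
B = A + 1.00·(cos45°, sin45°) = (0.7071, 0.7071)
|BD| = 6.3325
circle(B,4.00) ∩ circle(D,7.00): a=0.5606, h=3.9605
  candidates: C₊=(1.7065,4.5803) cross=25.080; C₋=(0.8220,-3.2912) cross=-25.080
  mode - wants cross < 0 → take C=(0.8220,-3.2912) (cross=-25.080)
ex = (C−B)/|BC| = (0.0287,-0.9996); ey = (0.9996,0.0287)
P = B + 3.05·ex + 0.63·ey = (1.4245,-2.3235)

1.42 -2.32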